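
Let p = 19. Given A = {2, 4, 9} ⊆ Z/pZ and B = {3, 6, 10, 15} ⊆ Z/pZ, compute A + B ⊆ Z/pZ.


Work in Z/19Z: reduce every sum a + b modulo 19.
Enumerate all 12 pairs:
a = 2: 2+3=5, 2+6=8, 2+10=12, 2+15=17
a = 4: 4+3=7, 4+6=10, 4+10=14, 4+15=0
a = 9: 9+3=12, 9+6=15, 9+10=0, 9+15=5
Distinct residues collected: {0, 5, 7, 8, 10, 12, 14, 15, 17}
|A + B| = 9 (out of 19 total residues).

A + B = {0, 5, 7, 8, 10, 12, 14, 15, 17}


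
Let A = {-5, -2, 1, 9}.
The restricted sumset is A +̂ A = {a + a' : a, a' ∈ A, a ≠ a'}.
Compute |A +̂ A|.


Restricted sumset: A +̂ A = {a + a' : a ∈ A, a' ∈ A, a ≠ a'}.
Equivalently, take A + A and drop any sum 2a that is achievable ONLY as a + a for a ∈ A (i.e. sums representable only with equal summands).
Enumerate pairs (a, a') with a < a' (symmetric, so each unordered pair gives one sum; this covers all a ≠ a'):
  -5 + -2 = -7
  -5 + 1 = -4
  -5 + 9 = 4
  -2 + 1 = -1
  -2 + 9 = 7
  1 + 9 = 10
Collected distinct sums: {-7, -4, -1, 4, 7, 10}
|A +̂ A| = 6
(Reference bound: |A +̂ A| ≥ 2|A| - 3 for |A| ≥ 2, with |A| = 4 giving ≥ 5.)

|A +̂ A| = 6


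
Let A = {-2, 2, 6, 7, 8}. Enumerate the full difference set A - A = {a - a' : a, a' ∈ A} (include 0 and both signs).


A - A = {a - a' : a, a' ∈ A}.
Compute a - a' for each ordered pair (a, a'):
a = -2: -2--2=0, -2-2=-4, -2-6=-8, -2-7=-9, -2-8=-10
a = 2: 2--2=4, 2-2=0, 2-6=-4, 2-7=-5, 2-8=-6
a = 6: 6--2=8, 6-2=4, 6-6=0, 6-7=-1, 6-8=-2
a = 7: 7--2=9, 7-2=5, 7-6=1, 7-7=0, 7-8=-1
a = 8: 8--2=10, 8-2=6, 8-6=2, 8-7=1, 8-8=0
Collecting distinct values (and noting 0 appears from a-a):
A - A = {-10, -9, -8, -6, -5, -4, -2, -1, 0, 1, 2, 4, 5, 6, 8, 9, 10}
|A - A| = 17

A - A = {-10, -9, -8, -6, -5, -4, -2, -1, 0, 1, 2, 4, 5, 6, 8, 9, 10}


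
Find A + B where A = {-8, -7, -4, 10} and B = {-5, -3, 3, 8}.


A + B = {a + b : a ∈ A, b ∈ B}.
Enumerate all |A|·|B| = 4·4 = 16 pairs (a, b) and collect distinct sums.
a = -8: -8+-5=-13, -8+-3=-11, -8+3=-5, -8+8=0
a = -7: -7+-5=-12, -7+-3=-10, -7+3=-4, -7+8=1
a = -4: -4+-5=-9, -4+-3=-7, -4+3=-1, -4+8=4
a = 10: 10+-5=5, 10+-3=7, 10+3=13, 10+8=18
Collecting distinct sums: A + B = {-13, -12, -11, -10, -9, -7, -5, -4, -1, 0, 1, 4, 5, 7, 13, 18}
|A + B| = 16

A + B = {-13, -12, -11, -10, -9, -7, -5, -4, -1, 0, 1, 4, 5, 7, 13, 18}


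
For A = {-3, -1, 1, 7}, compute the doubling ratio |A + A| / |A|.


|A| = 4.
Compute A + A by enumerating all 16 pairs.
A + A = {-6, -4, -2, 0, 2, 4, 6, 8, 14}, so |A + A| = 9.
K = |A + A| / |A| = 9/4 (already in lowest terms) ≈ 2.2500.
Reference: AP of size 4 gives K = 7/4 ≈ 1.7500; a fully generic set of size 4 gives K ≈ 2.5000.

|A| = 4, |A + A| = 9, K = 9/4.


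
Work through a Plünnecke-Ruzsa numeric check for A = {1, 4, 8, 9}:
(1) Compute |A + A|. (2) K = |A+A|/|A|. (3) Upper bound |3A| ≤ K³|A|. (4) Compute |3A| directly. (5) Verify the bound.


|A| = 4.
Step 1: Compute A + A by enumerating all 16 pairs.
A + A = {2, 5, 8, 9, 10, 12, 13, 16, 17, 18}, so |A + A| = 10.
Step 2: Doubling constant K = |A + A|/|A| = 10/4 = 10/4 ≈ 2.5000.
Step 3: Plünnecke-Ruzsa gives |3A| ≤ K³·|A| = (2.5000)³ · 4 ≈ 62.5000.
Step 4: Compute 3A = A + A + A directly by enumerating all triples (a,b,c) ∈ A³; |3A| = 19.
Step 5: Check 19 ≤ 62.5000? Yes ✓.

K = 10/4, Plünnecke-Ruzsa bound K³|A| ≈ 62.5000, |3A| = 19, inequality holds.


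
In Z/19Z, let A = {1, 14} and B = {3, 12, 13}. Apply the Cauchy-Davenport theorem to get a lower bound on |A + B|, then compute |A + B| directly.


Cauchy-Davenport: |A + B| ≥ min(p, |A| + |B| - 1) for A, B nonempty in Z/pZ.
|A| = 2, |B| = 3, p = 19.
CD lower bound = min(19, 2 + 3 - 1) = min(19, 4) = 4.
Compute A + B mod 19 directly:
a = 1: 1+3=4, 1+12=13, 1+13=14
a = 14: 14+3=17, 14+12=7, 14+13=8
A + B = {4, 7, 8, 13, 14, 17}, so |A + B| = 6.
Verify: 6 ≥ 4? Yes ✓.

CD lower bound = 4, actual |A + B| = 6.


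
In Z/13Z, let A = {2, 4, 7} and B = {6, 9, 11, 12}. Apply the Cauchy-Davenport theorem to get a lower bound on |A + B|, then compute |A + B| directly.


Cauchy-Davenport: |A + B| ≥ min(p, |A| + |B| - 1) for A, B nonempty in Z/pZ.
|A| = 3, |B| = 4, p = 13.
CD lower bound = min(13, 3 + 4 - 1) = min(13, 6) = 6.
Compute A + B mod 13 directly:
a = 2: 2+6=8, 2+9=11, 2+11=0, 2+12=1
a = 4: 4+6=10, 4+9=0, 4+11=2, 4+12=3
a = 7: 7+6=0, 7+9=3, 7+11=5, 7+12=6
A + B = {0, 1, 2, 3, 5, 6, 8, 10, 11}, so |A + B| = 9.
Verify: 9 ≥ 6? Yes ✓.

CD lower bound = 6, actual |A + B| = 9.


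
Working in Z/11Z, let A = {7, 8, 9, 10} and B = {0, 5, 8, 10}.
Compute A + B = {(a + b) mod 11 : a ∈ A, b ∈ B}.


Work in Z/11Z: reduce every sum a + b modulo 11.
Enumerate all 16 pairs:
a = 7: 7+0=7, 7+5=1, 7+8=4, 7+10=6
a = 8: 8+0=8, 8+5=2, 8+8=5, 8+10=7
a = 9: 9+0=9, 9+5=3, 9+8=6, 9+10=8
a = 10: 10+0=10, 10+5=4, 10+8=7, 10+10=9
Distinct residues collected: {1, 2, 3, 4, 5, 6, 7, 8, 9, 10}
|A + B| = 10 (out of 11 total residues).

A + B = {1, 2, 3, 4, 5, 6, 7, 8, 9, 10}


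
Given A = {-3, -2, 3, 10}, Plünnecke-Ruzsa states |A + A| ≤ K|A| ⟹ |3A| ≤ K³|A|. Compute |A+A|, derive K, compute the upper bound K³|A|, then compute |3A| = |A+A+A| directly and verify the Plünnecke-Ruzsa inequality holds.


|A| = 4.
Step 1: Compute A + A by enumerating all 16 pairs.
A + A = {-6, -5, -4, 0, 1, 6, 7, 8, 13, 20}, so |A + A| = 10.
Step 2: Doubling constant K = |A + A|/|A| = 10/4 = 10/4 ≈ 2.5000.
Step 3: Plünnecke-Ruzsa gives |3A| ≤ K³·|A| = (2.5000)³ · 4 ≈ 62.5000.
Step 4: Compute 3A = A + A + A directly by enumerating all triples (a,b,c) ∈ A³; |3A| = 19.
Step 5: Check 19 ≤ 62.5000? Yes ✓.

K = 10/4, Plünnecke-Ruzsa bound K³|A| ≈ 62.5000, |3A| = 19, inequality holds.


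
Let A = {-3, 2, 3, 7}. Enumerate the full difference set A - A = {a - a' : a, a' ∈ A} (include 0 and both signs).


A - A = {a - a' : a, a' ∈ A}.
Compute a - a' for each ordered pair (a, a'):
a = -3: -3--3=0, -3-2=-5, -3-3=-6, -3-7=-10
a = 2: 2--3=5, 2-2=0, 2-3=-1, 2-7=-5
a = 3: 3--3=6, 3-2=1, 3-3=0, 3-7=-4
a = 7: 7--3=10, 7-2=5, 7-3=4, 7-7=0
Collecting distinct values (and noting 0 appears from a-a):
A - A = {-10, -6, -5, -4, -1, 0, 1, 4, 5, 6, 10}
|A - A| = 11

A - A = {-10, -6, -5, -4, -1, 0, 1, 4, 5, 6, 10}


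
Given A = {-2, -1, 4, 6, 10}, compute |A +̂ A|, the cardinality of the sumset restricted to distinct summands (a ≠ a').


Restricted sumset: A +̂ A = {a + a' : a ∈ A, a' ∈ A, a ≠ a'}.
Equivalently, take A + A and drop any sum 2a that is achievable ONLY as a + a for a ∈ A (i.e. sums representable only with equal summands).
Enumerate pairs (a, a') with a < a' (symmetric, so each unordered pair gives one sum; this covers all a ≠ a'):
  -2 + -1 = -3
  -2 + 4 = 2
  -2 + 6 = 4
  -2 + 10 = 8
  -1 + 4 = 3
  -1 + 6 = 5
  -1 + 10 = 9
  4 + 6 = 10
  4 + 10 = 14
  6 + 10 = 16
Collected distinct sums: {-3, 2, 3, 4, 5, 8, 9, 10, 14, 16}
|A +̂ A| = 10
(Reference bound: |A +̂ A| ≥ 2|A| - 3 for |A| ≥ 2, with |A| = 5 giving ≥ 7.)

|A +̂ A| = 10


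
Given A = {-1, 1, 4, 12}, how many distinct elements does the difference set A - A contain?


A - A = {a - a' : a, a' ∈ A}; |A| = 4.
Bounds: 2|A|-1 ≤ |A - A| ≤ |A|² - |A| + 1, i.e. 7 ≤ |A - A| ≤ 13.
Note: 0 ∈ A - A always (from a - a). The set is symmetric: if d ∈ A - A then -d ∈ A - A.
Enumerate nonzero differences d = a - a' with a > a' (then include -d):
Positive differences: {2, 3, 5, 8, 11, 13}
Full difference set: {0} ∪ (positive diffs) ∪ (negative diffs).
|A - A| = 1 + 2·6 = 13 (matches direct enumeration: 13).

|A - A| = 13


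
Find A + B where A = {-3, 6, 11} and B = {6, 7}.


A + B = {a + b : a ∈ A, b ∈ B}.
Enumerate all |A|·|B| = 3·2 = 6 pairs (a, b) and collect distinct sums.
a = -3: -3+6=3, -3+7=4
a = 6: 6+6=12, 6+7=13
a = 11: 11+6=17, 11+7=18
Collecting distinct sums: A + B = {3, 4, 12, 13, 17, 18}
|A + B| = 6

A + B = {3, 4, 12, 13, 17, 18}


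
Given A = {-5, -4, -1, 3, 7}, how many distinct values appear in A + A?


A + A = {a + a' : a, a' ∈ A}; |A| = 5.
General bounds: 2|A| - 1 ≤ |A + A| ≤ |A|(|A|+1)/2, i.e. 9 ≤ |A + A| ≤ 15.
Lower bound 2|A|-1 is attained iff A is an arithmetic progression.
Enumerate sums a + a' for a ≤ a' (symmetric, so this suffices):
a = -5: -5+-5=-10, -5+-4=-9, -5+-1=-6, -5+3=-2, -5+7=2
a = -4: -4+-4=-8, -4+-1=-5, -4+3=-1, -4+7=3
a = -1: -1+-1=-2, -1+3=2, -1+7=6
a = 3: 3+3=6, 3+7=10
a = 7: 7+7=14
Distinct sums: {-10, -9, -8, -6, -5, -2, -1, 2, 3, 6, 10, 14}
|A + A| = 12

|A + A| = 12


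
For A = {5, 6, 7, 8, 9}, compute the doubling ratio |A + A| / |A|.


|A| = 5.
Compute A + A by enumerating all 25 pairs.
A + A = {10, 11, 12, 13, 14, 15, 16, 17, 18}, so |A + A| = 9.
K = |A + A| / |A| = 9/5 (already in lowest terms) ≈ 1.8000.
Reference: AP of size 5 gives K = 9/5 ≈ 1.8000; a fully generic set of size 5 gives K ≈ 3.0000.

|A| = 5, |A + A| = 9, K = 9/5.


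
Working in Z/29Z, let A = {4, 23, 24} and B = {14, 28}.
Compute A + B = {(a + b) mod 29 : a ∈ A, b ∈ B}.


Work in Z/29Z: reduce every sum a + b modulo 29.
Enumerate all 6 pairs:
a = 4: 4+14=18, 4+28=3
a = 23: 23+14=8, 23+28=22
a = 24: 24+14=9, 24+28=23
Distinct residues collected: {3, 8, 9, 18, 22, 23}
|A + B| = 6 (out of 29 total residues).

A + B = {3, 8, 9, 18, 22, 23}


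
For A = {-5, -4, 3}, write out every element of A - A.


A - A = {a - a' : a, a' ∈ A}.
Compute a - a' for each ordered pair (a, a'):
a = -5: -5--5=0, -5--4=-1, -5-3=-8
a = -4: -4--5=1, -4--4=0, -4-3=-7
a = 3: 3--5=8, 3--4=7, 3-3=0
Collecting distinct values (and noting 0 appears from a-a):
A - A = {-8, -7, -1, 0, 1, 7, 8}
|A - A| = 7

A - A = {-8, -7, -1, 0, 1, 7, 8}


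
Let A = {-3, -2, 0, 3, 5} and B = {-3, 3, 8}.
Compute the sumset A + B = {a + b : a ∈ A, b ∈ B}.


A + B = {a + b : a ∈ A, b ∈ B}.
Enumerate all |A|·|B| = 5·3 = 15 pairs (a, b) and collect distinct sums.
a = -3: -3+-3=-6, -3+3=0, -3+8=5
a = -2: -2+-3=-5, -2+3=1, -2+8=6
a = 0: 0+-3=-3, 0+3=3, 0+8=8
a = 3: 3+-3=0, 3+3=6, 3+8=11
a = 5: 5+-3=2, 5+3=8, 5+8=13
Collecting distinct sums: A + B = {-6, -5, -3, 0, 1, 2, 3, 5, 6, 8, 11, 13}
|A + B| = 12

A + B = {-6, -5, -3, 0, 1, 2, 3, 5, 6, 8, 11, 13}


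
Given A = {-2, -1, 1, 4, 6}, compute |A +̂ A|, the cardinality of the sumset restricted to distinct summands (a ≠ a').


Restricted sumset: A +̂ A = {a + a' : a ∈ A, a' ∈ A, a ≠ a'}.
Equivalently, take A + A and drop any sum 2a that is achievable ONLY as a + a for a ∈ A (i.e. sums representable only with equal summands).
Enumerate pairs (a, a') with a < a' (symmetric, so each unordered pair gives one sum; this covers all a ≠ a'):
  -2 + -1 = -3
  -2 + 1 = -1
  -2 + 4 = 2
  -2 + 6 = 4
  -1 + 1 = 0
  -1 + 4 = 3
  -1 + 6 = 5
  1 + 4 = 5
  1 + 6 = 7
  4 + 6 = 10
Collected distinct sums: {-3, -1, 0, 2, 3, 4, 5, 7, 10}
|A +̂ A| = 9
(Reference bound: |A +̂ A| ≥ 2|A| - 3 for |A| ≥ 2, with |A| = 5 giving ≥ 7.)

|A +̂ A| = 9


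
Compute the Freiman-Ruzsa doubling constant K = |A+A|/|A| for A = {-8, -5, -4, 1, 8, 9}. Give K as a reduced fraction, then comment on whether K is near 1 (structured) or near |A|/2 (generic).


|A| = 6.
Compute A + A by enumerating all 36 pairs.
A + A = {-16, -13, -12, -10, -9, -8, -7, -4, -3, 0, 1, 2, 3, 4, 5, 9, 10, 16, 17, 18}, so |A + A| = 20.
K = |A + A| / |A| = 20/6 = 10/3 ≈ 3.3333.
Reference: AP of size 6 gives K = 11/6 ≈ 1.8333; a fully generic set of size 6 gives K ≈ 3.5000.

|A| = 6, |A + A| = 20, K = 20/6 = 10/3.


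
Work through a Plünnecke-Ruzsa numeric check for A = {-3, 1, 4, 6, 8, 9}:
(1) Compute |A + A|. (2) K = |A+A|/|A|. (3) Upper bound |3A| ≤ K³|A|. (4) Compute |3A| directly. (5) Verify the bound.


|A| = 6.
Step 1: Compute A + A by enumerating all 36 pairs.
A + A = {-6, -2, 1, 2, 3, 5, 6, 7, 8, 9, 10, 12, 13, 14, 15, 16, 17, 18}, so |A + A| = 18.
Step 2: Doubling constant K = |A + A|/|A| = 18/6 = 18/6 ≈ 3.0000.
Step 3: Plünnecke-Ruzsa gives |3A| ≤ K³·|A| = (3.0000)³ · 6 ≈ 162.0000.
Step 4: Compute 3A = A + A + A directly by enumerating all triples (a,b,c) ∈ A³; |3A| = 31.
Step 5: Check 31 ≤ 162.0000? Yes ✓.

K = 18/6, Plünnecke-Ruzsa bound K³|A| ≈ 162.0000, |3A| = 31, inequality holds.


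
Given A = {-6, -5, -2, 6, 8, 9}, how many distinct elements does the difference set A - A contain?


A - A = {a - a' : a, a' ∈ A}; |A| = 6.
Bounds: 2|A|-1 ≤ |A - A| ≤ |A|² - |A| + 1, i.e. 11 ≤ |A - A| ≤ 31.
Note: 0 ∈ A - A always (from a - a). The set is symmetric: if d ∈ A - A then -d ∈ A - A.
Enumerate nonzero differences d = a - a' with a > a' (then include -d):
Positive differences: {1, 2, 3, 4, 8, 10, 11, 12, 13, 14, 15}
Full difference set: {0} ∪ (positive diffs) ∪ (negative diffs).
|A - A| = 1 + 2·11 = 23 (matches direct enumeration: 23).

|A - A| = 23


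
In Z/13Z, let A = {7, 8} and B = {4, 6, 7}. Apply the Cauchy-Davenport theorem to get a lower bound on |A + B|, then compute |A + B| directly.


Cauchy-Davenport: |A + B| ≥ min(p, |A| + |B| - 1) for A, B nonempty in Z/pZ.
|A| = 2, |B| = 3, p = 13.
CD lower bound = min(13, 2 + 3 - 1) = min(13, 4) = 4.
Compute A + B mod 13 directly:
a = 7: 7+4=11, 7+6=0, 7+7=1
a = 8: 8+4=12, 8+6=1, 8+7=2
A + B = {0, 1, 2, 11, 12}, so |A + B| = 5.
Verify: 5 ≥ 4? Yes ✓.

CD lower bound = 4, actual |A + B| = 5.


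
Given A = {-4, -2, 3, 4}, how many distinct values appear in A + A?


A + A = {a + a' : a, a' ∈ A}; |A| = 4.
General bounds: 2|A| - 1 ≤ |A + A| ≤ |A|(|A|+1)/2, i.e. 7 ≤ |A + A| ≤ 10.
Lower bound 2|A|-1 is attained iff A is an arithmetic progression.
Enumerate sums a + a' for a ≤ a' (symmetric, so this suffices):
a = -4: -4+-4=-8, -4+-2=-6, -4+3=-1, -4+4=0
a = -2: -2+-2=-4, -2+3=1, -2+4=2
a = 3: 3+3=6, 3+4=7
a = 4: 4+4=8
Distinct sums: {-8, -6, -4, -1, 0, 1, 2, 6, 7, 8}
|A + A| = 10

|A + A| = 10


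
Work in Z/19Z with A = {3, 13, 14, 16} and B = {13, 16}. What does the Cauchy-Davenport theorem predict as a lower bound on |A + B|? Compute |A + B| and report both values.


Cauchy-Davenport: |A + B| ≥ min(p, |A| + |B| - 1) for A, B nonempty in Z/pZ.
|A| = 4, |B| = 2, p = 19.
CD lower bound = min(19, 4 + 2 - 1) = min(19, 5) = 5.
Compute A + B mod 19 directly:
a = 3: 3+13=16, 3+16=0
a = 13: 13+13=7, 13+16=10
a = 14: 14+13=8, 14+16=11
a = 16: 16+13=10, 16+16=13
A + B = {0, 7, 8, 10, 11, 13, 16}, so |A + B| = 7.
Verify: 7 ≥ 5? Yes ✓.

CD lower bound = 5, actual |A + B| = 7.


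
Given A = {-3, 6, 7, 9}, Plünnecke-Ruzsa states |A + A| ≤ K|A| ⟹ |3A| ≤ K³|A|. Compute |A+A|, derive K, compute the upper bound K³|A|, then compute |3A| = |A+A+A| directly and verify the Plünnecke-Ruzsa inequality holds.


|A| = 4.
Step 1: Compute A + A by enumerating all 16 pairs.
A + A = {-6, 3, 4, 6, 12, 13, 14, 15, 16, 18}, so |A + A| = 10.
Step 2: Doubling constant K = |A + A|/|A| = 10/4 = 10/4 ≈ 2.5000.
Step 3: Plünnecke-Ruzsa gives |3A| ≤ K³·|A| = (2.5000)³ · 4 ≈ 62.5000.
Step 4: Compute 3A = A + A + A directly by enumerating all triples (a,b,c) ∈ A³; |3A| = 19.
Step 5: Check 19 ≤ 62.5000? Yes ✓.

K = 10/4, Plünnecke-Ruzsa bound K³|A| ≈ 62.5000, |3A| = 19, inequality holds.


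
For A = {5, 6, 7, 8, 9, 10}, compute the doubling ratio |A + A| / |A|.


|A| = 6.
Compute A + A by enumerating all 36 pairs.
A + A = {10, 11, 12, 13, 14, 15, 16, 17, 18, 19, 20}, so |A + A| = 11.
K = |A + A| / |A| = 11/6 (already in lowest terms) ≈ 1.8333.
Reference: AP of size 6 gives K = 11/6 ≈ 1.8333; a fully generic set of size 6 gives K ≈ 3.5000.

|A| = 6, |A + A| = 11, K = 11/6.


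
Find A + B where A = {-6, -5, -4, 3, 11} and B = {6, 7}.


A + B = {a + b : a ∈ A, b ∈ B}.
Enumerate all |A|·|B| = 5·2 = 10 pairs (a, b) and collect distinct sums.
a = -6: -6+6=0, -6+7=1
a = -5: -5+6=1, -5+7=2
a = -4: -4+6=2, -4+7=3
a = 3: 3+6=9, 3+7=10
a = 11: 11+6=17, 11+7=18
Collecting distinct sums: A + B = {0, 1, 2, 3, 9, 10, 17, 18}
|A + B| = 8

A + B = {0, 1, 2, 3, 9, 10, 17, 18}


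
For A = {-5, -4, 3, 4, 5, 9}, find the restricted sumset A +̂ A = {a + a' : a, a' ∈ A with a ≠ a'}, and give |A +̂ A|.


Restricted sumset: A +̂ A = {a + a' : a ∈ A, a' ∈ A, a ≠ a'}.
Equivalently, take A + A and drop any sum 2a that is achievable ONLY as a + a for a ∈ A (i.e. sums representable only with equal summands).
Enumerate pairs (a, a') with a < a' (symmetric, so each unordered pair gives one sum; this covers all a ≠ a'):
  -5 + -4 = -9
  -5 + 3 = -2
  -5 + 4 = -1
  -5 + 5 = 0
  -5 + 9 = 4
  -4 + 3 = -1
  -4 + 4 = 0
  -4 + 5 = 1
  -4 + 9 = 5
  3 + 4 = 7
  3 + 5 = 8
  3 + 9 = 12
  4 + 5 = 9
  4 + 9 = 13
  5 + 9 = 14
Collected distinct sums: {-9, -2, -1, 0, 1, 4, 5, 7, 8, 9, 12, 13, 14}
|A +̂ A| = 13
(Reference bound: |A +̂ A| ≥ 2|A| - 3 for |A| ≥ 2, with |A| = 6 giving ≥ 9.)

|A +̂ A| = 13


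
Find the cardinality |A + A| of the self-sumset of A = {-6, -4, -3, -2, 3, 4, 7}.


A + A = {a + a' : a, a' ∈ A}; |A| = 7.
General bounds: 2|A| - 1 ≤ |A + A| ≤ |A|(|A|+1)/2, i.e. 13 ≤ |A + A| ≤ 28.
Lower bound 2|A|-1 is attained iff A is an arithmetic progression.
Enumerate sums a + a' for a ≤ a' (symmetric, so this suffices):
a = -6: -6+-6=-12, -6+-4=-10, -6+-3=-9, -6+-2=-8, -6+3=-3, -6+4=-2, -6+7=1
a = -4: -4+-4=-8, -4+-3=-7, -4+-2=-6, -4+3=-1, -4+4=0, -4+7=3
a = -3: -3+-3=-6, -3+-2=-5, -3+3=0, -3+4=1, -3+7=4
a = -2: -2+-2=-4, -2+3=1, -2+4=2, -2+7=5
a = 3: 3+3=6, 3+4=7, 3+7=10
a = 4: 4+4=8, 4+7=11
a = 7: 7+7=14
Distinct sums: {-12, -10, -9, -8, -7, -6, -5, -4, -3, -2, -1, 0, 1, 2, 3, 4, 5, 6, 7, 8, 10, 11, 14}
|A + A| = 23

|A + A| = 23


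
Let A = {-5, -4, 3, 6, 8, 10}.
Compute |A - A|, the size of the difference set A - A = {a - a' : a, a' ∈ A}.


A - A = {a - a' : a, a' ∈ A}; |A| = 6.
Bounds: 2|A|-1 ≤ |A - A| ≤ |A|² - |A| + 1, i.e. 11 ≤ |A - A| ≤ 31.
Note: 0 ∈ A - A always (from a - a). The set is symmetric: if d ∈ A - A then -d ∈ A - A.
Enumerate nonzero differences d = a - a' with a > a' (then include -d):
Positive differences: {1, 2, 3, 4, 5, 7, 8, 10, 11, 12, 13, 14, 15}
Full difference set: {0} ∪ (positive diffs) ∪ (negative diffs).
|A - A| = 1 + 2·13 = 27 (matches direct enumeration: 27).

|A - A| = 27


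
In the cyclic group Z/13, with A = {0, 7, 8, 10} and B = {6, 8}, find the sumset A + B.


Work in Z/13Z: reduce every sum a + b modulo 13.
Enumerate all 8 pairs:
a = 0: 0+6=6, 0+8=8
a = 7: 7+6=0, 7+8=2
a = 8: 8+6=1, 8+8=3
a = 10: 10+6=3, 10+8=5
Distinct residues collected: {0, 1, 2, 3, 5, 6, 8}
|A + B| = 7 (out of 13 total residues).

A + B = {0, 1, 2, 3, 5, 6, 8}


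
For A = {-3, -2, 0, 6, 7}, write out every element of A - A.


A - A = {a - a' : a, a' ∈ A}.
Compute a - a' for each ordered pair (a, a'):
a = -3: -3--3=0, -3--2=-1, -3-0=-3, -3-6=-9, -3-7=-10
a = -2: -2--3=1, -2--2=0, -2-0=-2, -2-6=-8, -2-7=-9
a = 0: 0--3=3, 0--2=2, 0-0=0, 0-6=-6, 0-7=-7
a = 6: 6--3=9, 6--2=8, 6-0=6, 6-6=0, 6-7=-1
a = 7: 7--3=10, 7--2=9, 7-0=7, 7-6=1, 7-7=0
Collecting distinct values (and noting 0 appears from a-a):
A - A = {-10, -9, -8, -7, -6, -3, -2, -1, 0, 1, 2, 3, 6, 7, 8, 9, 10}
|A - A| = 17

A - A = {-10, -9, -8, -7, -6, -3, -2, -1, 0, 1, 2, 3, 6, 7, 8, 9, 10}


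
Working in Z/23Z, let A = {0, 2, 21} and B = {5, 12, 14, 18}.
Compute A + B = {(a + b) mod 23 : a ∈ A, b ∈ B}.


Work in Z/23Z: reduce every sum a + b modulo 23.
Enumerate all 12 pairs:
a = 0: 0+5=5, 0+12=12, 0+14=14, 0+18=18
a = 2: 2+5=7, 2+12=14, 2+14=16, 2+18=20
a = 21: 21+5=3, 21+12=10, 21+14=12, 21+18=16
Distinct residues collected: {3, 5, 7, 10, 12, 14, 16, 18, 20}
|A + B| = 9 (out of 23 total residues).

A + B = {3, 5, 7, 10, 12, 14, 16, 18, 20}


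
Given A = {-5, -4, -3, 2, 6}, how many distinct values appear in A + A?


A + A = {a + a' : a, a' ∈ A}; |A| = 5.
General bounds: 2|A| - 1 ≤ |A + A| ≤ |A|(|A|+1)/2, i.e. 9 ≤ |A + A| ≤ 15.
Lower bound 2|A|-1 is attained iff A is an arithmetic progression.
Enumerate sums a + a' for a ≤ a' (symmetric, so this suffices):
a = -5: -5+-5=-10, -5+-4=-9, -5+-3=-8, -5+2=-3, -5+6=1
a = -4: -4+-4=-8, -4+-3=-7, -4+2=-2, -4+6=2
a = -3: -3+-3=-6, -3+2=-1, -3+6=3
a = 2: 2+2=4, 2+6=8
a = 6: 6+6=12
Distinct sums: {-10, -9, -8, -7, -6, -3, -2, -1, 1, 2, 3, 4, 8, 12}
|A + A| = 14

|A + A| = 14


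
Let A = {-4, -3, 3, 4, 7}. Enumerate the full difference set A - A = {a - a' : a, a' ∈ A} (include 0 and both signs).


A - A = {a - a' : a, a' ∈ A}.
Compute a - a' for each ordered pair (a, a'):
a = -4: -4--4=0, -4--3=-1, -4-3=-7, -4-4=-8, -4-7=-11
a = -3: -3--4=1, -3--3=0, -3-3=-6, -3-4=-7, -3-7=-10
a = 3: 3--4=7, 3--3=6, 3-3=0, 3-4=-1, 3-7=-4
a = 4: 4--4=8, 4--3=7, 4-3=1, 4-4=0, 4-7=-3
a = 7: 7--4=11, 7--3=10, 7-3=4, 7-4=3, 7-7=0
Collecting distinct values (and noting 0 appears from a-a):
A - A = {-11, -10, -8, -7, -6, -4, -3, -1, 0, 1, 3, 4, 6, 7, 8, 10, 11}
|A - A| = 17

A - A = {-11, -10, -8, -7, -6, -4, -3, -1, 0, 1, 3, 4, 6, 7, 8, 10, 11}


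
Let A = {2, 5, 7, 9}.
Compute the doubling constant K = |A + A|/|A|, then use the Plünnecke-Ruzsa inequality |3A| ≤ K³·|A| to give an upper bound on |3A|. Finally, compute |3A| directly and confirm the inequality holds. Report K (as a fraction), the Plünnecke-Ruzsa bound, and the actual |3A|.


|A| = 4.
Step 1: Compute A + A by enumerating all 16 pairs.
A + A = {4, 7, 9, 10, 11, 12, 14, 16, 18}, so |A + A| = 9.
Step 2: Doubling constant K = |A + A|/|A| = 9/4 = 9/4 ≈ 2.2500.
Step 3: Plünnecke-Ruzsa gives |3A| ≤ K³·|A| = (2.2500)³ · 4 ≈ 45.5625.
Step 4: Compute 3A = A + A + A directly by enumerating all triples (a,b,c) ∈ A³; |3A| = 16.
Step 5: Check 16 ≤ 45.5625? Yes ✓.

K = 9/4, Plünnecke-Ruzsa bound K³|A| ≈ 45.5625, |3A| = 16, inequality holds.


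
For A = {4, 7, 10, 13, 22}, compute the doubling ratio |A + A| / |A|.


|A| = 5.
Compute A + A by enumerating all 25 pairs.
A + A = {8, 11, 14, 17, 20, 23, 26, 29, 32, 35, 44}, so |A + A| = 11.
K = |A + A| / |A| = 11/5 (already in lowest terms) ≈ 2.2000.
Reference: AP of size 5 gives K = 9/5 ≈ 1.8000; a fully generic set of size 5 gives K ≈ 3.0000.

|A| = 5, |A + A| = 11, K = 11/5.


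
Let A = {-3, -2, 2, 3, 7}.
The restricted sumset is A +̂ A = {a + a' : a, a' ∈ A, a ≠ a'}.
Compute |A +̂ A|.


Restricted sumset: A +̂ A = {a + a' : a ∈ A, a' ∈ A, a ≠ a'}.
Equivalently, take A + A and drop any sum 2a that is achievable ONLY as a + a for a ∈ A (i.e. sums representable only with equal summands).
Enumerate pairs (a, a') with a < a' (symmetric, so each unordered pair gives one sum; this covers all a ≠ a'):
  -3 + -2 = -5
  -3 + 2 = -1
  -3 + 3 = 0
  -3 + 7 = 4
  -2 + 2 = 0
  -2 + 3 = 1
  -2 + 7 = 5
  2 + 3 = 5
  2 + 7 = 9
  3 + 7 = 10
Collected distinct sums: {-5, -1, 0, 1, 4, 5, 9, 10}
|A +̂ A| = 8
(Reference bound: |A +̂ A| ≥ 2|A| - 3 for |A| ≥ 2, with |A| = 5 giving ≥ 7.)

|A +̂ A| = 8


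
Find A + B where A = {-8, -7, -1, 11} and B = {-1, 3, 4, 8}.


A + B = {a + b : a ∈ A, b ∈ B}.
Enumerate all |A|·|B| = 4·4 = 16 pairs (a, b) and collect distinct sums.
a = -8: -8+-1=-9, -8+3=-5, -8+4=-4, -8+8=0
a = -7: -7+-1=-8, -7+3=-4, -7+4=-3, -7+8=1
a = -1: -1+-1=-2, -1+3=2, -1+4=3, -1+8=7
a = 11: 11+-1=10, 11+3=14, 11+4=15, 11+8=19
Collecting distinct sums: A + B = {-9, -8, -5, -4, -3, -2, 0, 1, 2, 3, 7, 10, 14, 15, 19}
|A + B| = 15

A + B = {-9, -8, -5, -4, -3, -2, 0, 1, 2, 3, 7, 10, 14, 15, 19}


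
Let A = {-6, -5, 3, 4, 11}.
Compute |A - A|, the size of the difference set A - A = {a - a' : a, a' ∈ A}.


A - A = {a - a' : a, a' ∈ A}; |A| = 5.
Bounds: 2|A|-1 ≤ |A - A| ≤ |A|² - |A| + 1, i.e. 9 ≤ |A - A| ≤ 21.
Note: 0 ∈ A - A always (from a - a). The set is symmetric: if d ∈ A - A then -d ∈ A - A.
Enumerate nonzero differences d = a - a' with a > a' (then include -d):
Positive differences: {1, 7, 8, 9, 10, 16, 17}
Full difference set: {0} ∪ (positive diffs) ∪ (negative diffs).
|A - A| = 1 + 2·7 = 15 (matches direct enumeration: 15).

|A - A| = 15


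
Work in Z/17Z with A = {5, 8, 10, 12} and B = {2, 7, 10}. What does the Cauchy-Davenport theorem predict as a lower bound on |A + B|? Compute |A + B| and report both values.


Cauchy-Davenport: |A + B| ≥ min(p, |A| + |B| - 1) for A, B nonempty in Z/pZ.
|A| = 4, |B| = 3, p = 17.
CD lower bound = min(17, 4 + 3 - 1) = min(17, 6) = 6.
Compute A + B mod 17 directly:
a = 5: 5+2=7, 5+7=12, 5+10=15
a = 8: 8+2=10, 8+7=15, 8+10=1
a = 10: 10+2=12, 10+7=0, 10+10=3
a = 12: 12+2=14, 12+7=2, 12+10=5
A + B = {0, 1, 2, 3, 5, 7, 10, 12, 14, 15}, so |A + B| = 10.
Verify: 10 ≥ 6? Yes ✓.

CD lower bound = 6, actual |A + B| = 10.


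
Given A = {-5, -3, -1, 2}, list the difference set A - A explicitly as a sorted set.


A - A = {a - a' : a, a' ∈ A}.
Compute a - a' for each ordered pair (a, a'):
a = -5: -5--5=0, -5--3=-2, -5--1=-4, -5-2=-7
a = -3: -3--5=2, -3--3=0, -3--1=-2, -3-2=-5
a = -1: -1--5=4, -1--3=2, -1--1=0, -1-2=-3
a = 2: 2--5=7, 2--3=5, 2--1=3, 2-2=0
Collecting distinct values (and noting 0 appears from a-a):
A - A = {-7, -5, -4, -3, -2, 0, 2, 3, 4, 5, 7}
|A - A| = 11

A - A = {-7, -5, -4, -3, -2, 0, 2, 3, 4, 5, 7}


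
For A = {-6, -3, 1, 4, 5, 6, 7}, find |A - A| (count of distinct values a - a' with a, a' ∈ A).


A - A = {a - a' : a, a' ∈ A}; |A| = 7.
Bounds: 2|A|-1 ≤ |A - A| ≤ |A|² - |A| + 1, i.e. 13 ≤ |A - A| ≤ 43.
Note: 0 ∈ A - A always (from a - a). The set is symmetric: if d ∈ A - A then -d ∈ A - A.
Enumerate nonzero differences d = a - a' with a > a' (then include -d):
Positive differences: {1, 2, 3, 4, 5, 6, 7, 8, 9, 10, 11, 12, 13}
Full difference set: {0} ∪ (positive diffs) ∪ (negative diffs).
|A - A| = 1 + 2·13 = 27 (matches direct enumeration: 27).

|A - A| = 27


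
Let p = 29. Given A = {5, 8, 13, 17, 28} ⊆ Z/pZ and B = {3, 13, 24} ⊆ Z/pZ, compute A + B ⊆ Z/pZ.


Work in Z/29Z: reduce every sum a + b modulo 29.
Enumerate all 15 pairs:
a = 5: 5+3=8, 5+13=18, 5+24=0
a = 8: 8+3=11, 8+13=21, 8+24=3
a = 13: 13+3=16, 13+13=26, 13+24=8
a = 17: 17+3=20, 17+13=1, 17+24=12
a = 28: 28+3=2, 28+13=12, 28+24=23
Distinct residues collected: {0, 1, 2, 3, 8, 11, 12, 16, 18, 20, 21, 23, 26}
|A + B| = 13 (out of 29 total residues).

A + B = {0, 1, 2, 3, 8, 11, 12, 16, 18, 20, 21, 23, 26}


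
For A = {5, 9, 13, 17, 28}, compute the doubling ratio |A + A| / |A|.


|A| = 5.
Compute A + A by enumerating all 25 pairs.
A + A = {10, 14, 18, 22, 26, 30, 33, 34, 37, 41, 45, 56}, so |A + A| = 12.
K = |A + A| / |A| = 12/5 (already in lowest terms) ≈ 2.4000.
Reference: AP of size 5 gives K = 9/5 ≈ 1.8000; a fully generic set of size 5 gives K ≈ 3.0000.

|A| = 5, |A + A| = 12, K = 12/5.


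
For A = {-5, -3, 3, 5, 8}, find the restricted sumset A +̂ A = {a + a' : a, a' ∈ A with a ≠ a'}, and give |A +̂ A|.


Restricted sumset: A +̂ A = {a + a' : a ∈ A, a' ∈ A, a ≠ a'}.
Equivalently, take A + A and drop any sum 2a that is achievable ONLY as a + a for a ∈ A (i.e. sums representable only with equal summands).
Enumerate pairs (a, a') with a < a' (symmetric, so each unordered pair gives one sum; this covers all a ≠ a'):
  -5 + -3 = -8
  -5 + 3 = -2
  -5 + 5 = 0
  -5 + 8 = 3
  -3 + 3 = 0
  -3 + 5 = 2
  -3 + 8 = 5
  3 + 5 = 8
  3 + 8 = 11
  5 + 8 = 13
Collected distinct sums: {-8, -2, 0, 2, 3, 5, 8, 11, 13}
|A +̂ A| = 9
(Reference bound: |A +̂ A| ≥ 2|A| - 3 for |A| ≥ 2, with |A| = 5 giving ≥ 7.)

|A +̂ A| = 9


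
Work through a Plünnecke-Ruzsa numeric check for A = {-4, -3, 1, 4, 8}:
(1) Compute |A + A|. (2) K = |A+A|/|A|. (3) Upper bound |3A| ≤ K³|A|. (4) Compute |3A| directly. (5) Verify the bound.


|A| = 5.
Step 1: Compute A + A by enumerating all 25 pairs.
A + A = {-8, -7, -6, -3, -2, 0, 1, 2, 4, 5, 8, 9, 12, 16}, so |A + A| = 14.
Step 2: Doubling constant K = |A + A|/|A| = 14/5 = 14/5 ≈ 2.8000.
Step 3: Plünnecke-Ruzsa gives |3A| ≤ K³·|A| = (2.8000)³ · 5 ≈ 109.7600.
Step 4: Compute 3A = A + A + A directly by enumerating all triples (a,b,c) ∈ A³; |3A| = 27.
Step 5: Check 27 ≤ 109.7600? Yes ✓.

K = 14/5, Plünnecke-Ruzsa bound K³|A| ≈ 109.7600, |3A| = 27, inequality holds.


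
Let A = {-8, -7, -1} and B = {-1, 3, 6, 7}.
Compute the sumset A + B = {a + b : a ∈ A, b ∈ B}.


A + B = {a + b : a ∈ A, b ∈ B}.
Enumerate all |A|·|B| = 3·4 = 12 pairs (a, b) and collect distinct sums.
a = -8: -8+-1=-9, -8+3=-5, -8+6=-2, -8+7=-1
a = -7: -7+-1=-8, -7+3=-4, -7+6=-1, -7+7=0
a = -1: -1+-1=-2, -1+3=2, -1+6=5, -1+7=6
Collecting distinct sums: A + B = {-9, -8, -5, -4, -2, -1, 0, 2, 5, 6}
|A + B| = 10

A + B = {-9, -8, -5, -4, -2, -1, 0, 2, 5, 6}


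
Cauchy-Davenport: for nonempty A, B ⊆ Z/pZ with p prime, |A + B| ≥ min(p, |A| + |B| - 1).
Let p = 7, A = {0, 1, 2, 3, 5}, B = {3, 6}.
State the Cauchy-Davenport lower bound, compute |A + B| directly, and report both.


Cauchy-Davenport: |A + B| ≥ min(p, |A| + |B| - 1) for A, B nonempty in Z/pZ.
|A| = 5, |B| = 2, p = 7.
CD lower bound = min(7, 5 + 2 - 1) = min(7, 6) = 6.
Compute A + B mod 7 directly:
a = 0: 0+3=3, 0+6=6
a = 1: 1+3=4, 1+6=0
a = 2: 2+3=5, 2+6=1
a = 3: 3+3=6, 3+6=2
a = 5: 5+3=1, 5+6=4
A + B = {0, 1, 2, 3, 4, 5, 6}, so |A + B| = 7.
Verify: 7 ≥ 6? Yes ✓.

CD lower bound = 6, actual |A + B| = 7.


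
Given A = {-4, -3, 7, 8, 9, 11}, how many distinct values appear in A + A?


A + A = {a + a' : a, a' ∈ A}; |A| = 6.
General bounds: 2|A| - 1 ≤ |A + A| ≤ |A|(|A|+1)/2, i.e. 11 ≤ |A + A| ≤ 21.
Lower bound 2|A|-1 is attained iff A is an arithmetic progression.
Enumerate sums a + a' for a ≤ a' (symmetric, so this suffices):
a = -4: -4+-4=-8, -4+-3=-7, -4+7=3, -4+8=4, -4+9=5, -4+11=7
a = -3: -3+-3=-6, -3+7=4, -3+8=5, -3+9=6, -3+11=8
a = 7: 7+7=14, 7+8=15, 7+9=16, 7+11=18
a = 8: 8+8=16, 8+9=17, 8+11=19
a = 9: 9+9=18, 9+11=20
a = 11: 11+11=22
Distinct sums: {-8, -7, -6, 3, 4, 5, 6, 7, 8, 14, 15, 16, 17, 18, 19, 20, 22}
|A + A| = 17

|A + A| = 17


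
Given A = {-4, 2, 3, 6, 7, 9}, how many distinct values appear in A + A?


A + A = {a + a' : a, a' ∈ A}; |A| = 6.
General bounds: 2|A| - 1 ≤ |A + A| ≤ |A|(|A|+1)/2, i.e. 11 ≤ |A + A| ≤ 21.
Lower bound 2|A|-1 is attained iff A is an arithmetic progression.
Enumerate sums a + a' for a ≤ a' (symmetric, so this suffices):
a = -4: -4+-4=-8, -4+2=-2, -4+3=-1, -4+6=2, -4+7=3, -4+9=5
a = 2: 2+2=4, 2+3=5, 2+6=8, 2+7=9, 2+9=11
a = 3: 3+3=6, 3+6=9, 3+7=10, 3+9=12
a = 6: 6+6=12, 6+7=13, 6+9=15
a = 7: 7+7=14, 7+9=16
a = 9: 9+9=18
Distinct sums: {-8, -2, -1, 2, 3, 4, 5, 6, 8, 9, 10, 11, 12, 13, 14, 15, 16, 18}
|A + A| = 18

|A + A| = 18


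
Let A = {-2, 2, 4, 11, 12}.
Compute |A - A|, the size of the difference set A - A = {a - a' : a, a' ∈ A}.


A - A = {a - a' : a, a' ∈ A}; |A| = 5.
Bounds: 2|A|-1 ≤ |A - A| ≤ |A|² - |A| + 1, i.e. 9 ≤ |A - A| ≤ 21.
Note: 0 ∈ A - A always (from a - a). The set is symmetric: if d ∈ A - A then -d ∈ A - A.
Enumerate nonzero differences d = a - a' with a > a' (then include -d):
Positive differences: {1, 2, 4, 6, 7, 8, 9, 10, 13, 14}
Full difference set: {0} ∪ (positive diffs) ∪ (negative diffs).
|A - A| = 1 + 2·10 = 21 (matches direct enumeration: 21).

|A - A| = 21


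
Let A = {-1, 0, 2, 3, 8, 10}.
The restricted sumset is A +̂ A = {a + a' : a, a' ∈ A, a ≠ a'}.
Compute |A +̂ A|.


Restricted sumset: A +̂ A = {a + a' : a ∈ A, a' ∈ A, a ≠ a'}.
Equivalently, take A + A and drop any sum 2a that is achievable ONLY as a + a for a ∈ A (i.e. sums representable only with equal summands).
Enumerate pairs (a, a') with a < a' (symmetric, so each unordered pair gives one sum; this covers all a ≠ a'):
  -1 + 0 = -1
  -1 + 2 = 1
  -1 + 3 = 2
  -1 + 8 = 7
  -1 + 10 = 9
  0 + 2 = 2
  0 + 3 = 3
  0 + 8 = 8
  0 + 10 = 10
  2 + 3 = 5
  2 + 8 = 10
  2 + 10 = 12
  3 + 8 = 11
  3 + 10 = 13
  8 + 10 = 18
Collected distinct sums: {-1, 1, 2, 3, 5, 7, 8, 9, 10, 11, 12, 13, 18}
|A +̂ A| = 13
(Reference bound: |A +̂ A| ≥ 2|A| - 3 for |A| ≥ 2, with |A| = 6 giving ≥ 9.)

|A +̂ A| = 13


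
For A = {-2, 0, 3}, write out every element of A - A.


A - A = {a - a' : a, a' ∈ A}.
Compute a - a' for each ordered pair (a, a'):
a = -2: -2--2=0, -2-0=-2, -2-3=-5
a = 0: 0--2=2, 0-0=0, 0-3=-3
a = 3: 3--2=5, 3-0=3, 3-3=0
Collecting distinct values (and noting 0 appears from a-a):
A - A = {-5, -3, -2, 0, 2, 3, 5}
|A - A| = 7

A - A = {-5, -3, -2, 0, 2, 3, 5}


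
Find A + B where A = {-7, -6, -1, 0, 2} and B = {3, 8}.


A + B = {a + b : a ∈ A, b ∈ B}.
Enumerate all |A|·|B| = 5·2 = 10 pairs (a, b) and collect distinct sums.
a = -7: -7+3=-4, -7+8=1
a = -6: -6+3=-3, -6+8=2
a = -1: -1+3=2, -1+8=7
a = 0: 0+3=3, 0+8=8
a = 2: 2+3=5, 2+8=10
Collecting distinct sums: A + B = {-4, -3, 1, 2, 3, 5, 7, 8, 10}
|A + B| = 9

A + B = {-4, -3, 1, 2, 3, 5, 7, 8, 10}


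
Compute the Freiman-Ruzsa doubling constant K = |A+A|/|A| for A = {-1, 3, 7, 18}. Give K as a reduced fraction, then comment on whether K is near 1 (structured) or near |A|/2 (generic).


|A| = 4.
Compute A + A by enumerating all 16 pairs.
A + A = {-2, 2, 6, 10, 14, 17, 21, 25, 36}, so |A + A| = 9.
K = |A + A| / |A| = 9/4 (already in lowest terms) ≈ 2.2500.
Reference: AP of size 4 gives K = 7/4 ≈ 1.7500; a fully generic set of size 4 gives K ≈ 2.5000.

|A| = 4, |A + A| = 9, K = 9/4.


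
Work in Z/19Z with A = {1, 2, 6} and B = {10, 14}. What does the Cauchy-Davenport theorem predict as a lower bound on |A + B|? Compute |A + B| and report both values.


Cauchy-Davenport: |A + B| ≥ min(p, |A| + |B| - 1) for A, B nonempty in Z/pZ.
|A| = 3, |B| = 2, p = 19.
CD lower bound = min(19, 3 + 2 - 1) = min(19, 4) = 4.
Compute A + B mod 19 directly:
a = 1: 1+10=11, 1+14=15
a = 2: 2+10=12, 2+14=16
a = 6: 6+10=16, 6+14=1
A + B = {1, 11, 12, 15, 16}, so |A + B| = 5.
Verify: 5 ≥ 4? Yes ✓.

CD lower bound = 4, actual |A + B| = 5.


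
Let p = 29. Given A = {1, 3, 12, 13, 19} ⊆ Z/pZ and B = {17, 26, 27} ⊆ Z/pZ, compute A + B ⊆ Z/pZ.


Work in Z/29Z: reduce every sum a + b modulo 29.
Enumerate all 15 pairs:
a = 1: 1+17=18, 1+26=27, 1+27=28
a = 3: 3+17=20, 3+26=0, 3+27=1
a = 12: 12+17=0, 12+26=9, 12+27=10
a = 13: 13+17=1, 13+26=10, 13+27=11
a = 19: 19+17=7, 19+26=16, 19+27=17
Distinct residues collected: {0, 1, 7, 9, 10, 11, 16, 17, 18, 20, 27, 28}
|A + B| = 12 (out of 29 total residues).

A + B = {0, 1, 7, 9, 10, 11, 16, 17, 18, 20, 27, 28}


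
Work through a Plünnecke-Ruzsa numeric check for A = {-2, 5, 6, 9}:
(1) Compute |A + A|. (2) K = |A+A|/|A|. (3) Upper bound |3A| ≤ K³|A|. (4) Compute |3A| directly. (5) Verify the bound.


|A| = 4.
Step 1: Compute A + A by enumerating all 16 pairs.
A + A = {-4, 3, 4, 7, 10, 11, 12, 14, 15, 18}, so |A + A| = 10.
Step 2: Doubling constant K = |A + A|/|A| = 10/4 = 10/4 ≈ 2.5000.
Step 3: Plünnecke-Ruzsa gives |3A| ≤ K³·|A| = (2.5000)³ · 4 ≈ 62.5000.
Step 4: Compute 3A = A + A + A directly by enumerating all triples (a,b,c) ∈ A³; |3A| = 19.
Step 5: Check 19 ≤ 62.5000? Yes ✓.

K = 10/4, Plünnecke-Ruzsa bound K³|A| ≈ 62.5000, |3A| = 19, inequality holds.


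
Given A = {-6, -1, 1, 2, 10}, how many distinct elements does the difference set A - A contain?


A - A = {a - a' : a, a' ∈ A}; |A| = 5.
Bounds: 2|A|-1 ≤ |A - A| ≤ |A|² - |A| + 1, i.e. 9 ≤ |A - A| ≤ 21.
Note: 0 ∈ A - A always (from a - a). The set is symmetric: if d ∈ A - A then -d ∈ A - A.
Enumerate nonzero differences d = a - a' with a > a' (then include -d):
Positive differences: {1, 2, 3, 5, 7, 8, 9, 11, 16}
Full difference set: {0} ∪ (positive diffs) ∪ (negative diffs).
|A - A| = 1 + 2·9 = 19 (matches direct enumeration: 19).

|A - A| = 19


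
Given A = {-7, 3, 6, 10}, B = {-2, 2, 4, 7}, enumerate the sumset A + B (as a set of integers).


A + B = {a + b : a ∈ A, b ∈ B}.
Enumerate all |A|·|B| = 4·4 = 16 pairs (a, b) and collect distinct sums.
a = -7: -7+-2=-9, -7+2=-5, -7+4=-3, -7+7=0
a = 3: 3+-2=1, 3+2=5, 3+4=7, 3+7=10
a = 6: 6+-2=4, 6+2=8, 6+4=10, 6+7=13
a = 10: 10+-2=8, 10+2=12, 10+4=14, 10+7=17
Collecting distinct sums: A + B = {-9, -5, -3, 0, 1, 4, 5, 7, 8, 10, 12, 13, 14, 17}
|A + B| = 14

A + B = {-9, -5, -3, 0, 1, 4, 5, 7, 8, 10, 12, 13, 14, 17}


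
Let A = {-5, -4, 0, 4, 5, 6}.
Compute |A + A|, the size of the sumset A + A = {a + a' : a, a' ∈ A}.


A + A = {a + a' : a, a' ∈ A}; |A| = 6.
General bounds: 2|A| - 1 ≤ |A + A| ≤ |A|(|A|+1)/2, i.e. 11 ≤ |A + A| ≤ 21.
Lower bound 2|A|-1 is attained iff A is an arithmetic progression.
Enumerate sums a + a' for a ≤ a' (symmetric, so this suffices):
a = -5: -5+-5=-10, -5+-4=-9, -5+0=-5, -5+4=-1, -5+5=0, -5+6=1
a = -4: -4+-4=-8, -4+0=-4, -4+4=0, -4+5=1, -4+6=2
a = 0: 0+0=0, 0+4=4, 0+5=5, 0+6=6
a = 4: 4+4=8, 4+5=9, 4+6=10
a = 5: 5+5=10, 5+6=11
a = 6: 6+6=12
Distinct sums: {-10, -9, -8, -5, -4, -1, 0, 1, 2, 4, 5, 6, 8, 9, 10, 11, 12}
|A + A| = 17

|A + A| = 17


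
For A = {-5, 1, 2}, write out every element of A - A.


A - A = {a - a' : a, a' ∈ A}.
Compute a - a' for each ordered pair (a, a'):
a = -5: -5--5=0, -5-1=-6, -5-2=-7
a = 1: 1--5=6, 1-1=0, 1-2=-1
a = 2: 2--5=7, 2-1=1, 2-2=0
Collecting distinct values (and noting 0 appears from a-a):
A - A = {-7, -6, -1, 0, 1, 6, 7}
|A - A| = 7

A - A = {-7, -6, -1, 0, 1, 6, 7}


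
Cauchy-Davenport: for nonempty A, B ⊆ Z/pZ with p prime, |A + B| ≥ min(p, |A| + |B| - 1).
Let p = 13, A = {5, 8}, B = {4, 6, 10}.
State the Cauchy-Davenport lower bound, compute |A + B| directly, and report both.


Cauchy-Davenport: |A + B| ≥ min(p, |A| + |B| - 1) for A, B nonempty in Z/pZ.
|A| = 2, |B| = 3, p = 13.
CD lower bound = min(13, 2 + 3 - 1) = min(13, 4) = 4.
Compute A + B mod 13 directly:
a = 5: 5+4=9, 5+6=11, 5+10=2
a = 8: 8+4=12, 8+6=1, 8+10=5
A + B = {1, 2, 5, 9, 11, 12}, so |A + B| = 6.
Verify: 6 ≥ 4? Yes ✓.

CD lower bound = 4, actual |A + B| = 6.


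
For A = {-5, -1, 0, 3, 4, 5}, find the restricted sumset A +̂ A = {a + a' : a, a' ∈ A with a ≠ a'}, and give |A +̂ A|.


Restricted sumset: A +̂ A = {a + a' : a ∈ A, a' ∈ A, a ≠ a'}.
Equivalently, take A + A and drop any sum 2a that is achievable ONLY as a + a for a ∈ A (i.e. sums representable only with equal summands).
Enumerate pairs (a, a') with a < a' (symmetric, so each unordered pair gives one sum; this covers all a ≠ a'):
  -5 + -1 = -6
  -5 + 0 = -5
  -5 + 3 = -2
  -5 + 4 = -1
  -5 + 5 = 0
  -1 + 0 = -1
  -1 + 3 = 2
  -1 + 4 = 3
  -1 + 5 = 4
  0 + 3 = 3
  0 + 4 = 4
  0 + 5 = 5
  3 + 4 = 7
  3 + 5 = 8
  4 + 5 = 9
Collected distinct sums: {-6, -5, -2, -1, 0, 2, 3, 4, 5, 7, 8, 9}
|A +̂ A| = 12
(Reference bound: |A +̂ A| ≥ 2|A| - 3 for |A| ≥ 2, with |A| = 6 giving ≥ 9.)

|A +̂ A| = 12


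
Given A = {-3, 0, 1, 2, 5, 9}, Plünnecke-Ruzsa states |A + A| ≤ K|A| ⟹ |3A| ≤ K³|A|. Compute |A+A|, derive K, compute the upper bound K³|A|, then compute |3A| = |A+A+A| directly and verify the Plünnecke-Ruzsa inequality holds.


|A| = 6.
Step 1: Compute A + A by enumerating all 36 pairs.
A + A = {-6, -3, -2, -1, 0, 1, 2, 3, 4, 5, 6, 7, 9, 10, 11, 14, 18}, so |A + A| = 17.
Step 2: Doubling constant K = |A + A|/|A| = 17/6 = 17/6 ≈ 2.8333.
Step 3: Plünnecke-Ruzsa gives |3A| ≤ K³·|A| = (2.8333)³ · 6 ≈ 136.4722.
Step 4: Compute 3A = A + A + A directly by enumerating all triples (a,b,c) ∈ A³; |3A| = 29.
Step 5: Check 29 ≤ 136.4722? Yes ✓.

K = 17/6, Plünnecke-Ruzsa bound K³|A| ≈ 136.4722, |3A| = 29, inequality holds.


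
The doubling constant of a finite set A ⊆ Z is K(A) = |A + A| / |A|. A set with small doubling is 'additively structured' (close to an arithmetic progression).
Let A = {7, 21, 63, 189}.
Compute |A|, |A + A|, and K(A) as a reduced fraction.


|A| = 4.
Compute A + A by enumerating all 16 pairs.
A + A = {14, 28, 42, 70, 84, 126, 196, 210, 252, 378}, so |A + A| = 10.
K = |A + A| / |A| = 10/4 = 5/2 ≈ 2.5000.
Reference: AP of size 4 gives K = 7/4 ≈ 1.7500; a fully generic set of size 4 gives K ≈ 2.5000.

|A| = 4, |A + A| = 10, K = 10/4 = 5/2.


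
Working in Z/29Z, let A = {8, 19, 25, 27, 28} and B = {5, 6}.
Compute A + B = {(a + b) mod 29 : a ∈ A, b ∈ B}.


Work in Z/29Z: reduce every sum a + b modulo 29.
Enumerate all 10 pairs:
a = 8: 8+5=13, 8+6=14
a = 19: 19+5=24, 19+6=25
a = 25: 25+5=1, 25+6=2
a = 27: 27+5=3, 27+6=4
a = 28: 28+5=4, 28+6=5
Distinct residues collected: {1, 2, 3, 4, 5, 13, 14, 24, 25}
|A + B| = 9 (out of 29 total residues).

A + B = {1, 2, 3, 4, 5, 13, 14, 24, 25}
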